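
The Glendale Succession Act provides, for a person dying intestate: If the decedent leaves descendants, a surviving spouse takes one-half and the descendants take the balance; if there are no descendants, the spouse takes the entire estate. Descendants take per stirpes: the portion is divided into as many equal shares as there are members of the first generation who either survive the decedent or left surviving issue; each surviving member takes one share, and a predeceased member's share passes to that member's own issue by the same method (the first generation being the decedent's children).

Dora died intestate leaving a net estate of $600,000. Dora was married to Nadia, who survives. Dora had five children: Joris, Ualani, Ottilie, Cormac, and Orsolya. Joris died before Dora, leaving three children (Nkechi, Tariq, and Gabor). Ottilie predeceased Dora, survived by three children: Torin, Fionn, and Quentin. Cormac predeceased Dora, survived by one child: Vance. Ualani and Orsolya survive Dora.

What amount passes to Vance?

Vance receives $60,000.

Nadia takes one-half of $600,000 = $300,000. The remaining $300,000 passes to the descendants.
The descendants' portion ($300,000) is divided into 5 shares of $60,000: Ualani and Orsolya each take $60,000; Joris's $60,000 share passes to Joris's issue; Ottilie's $60,000 share passes to Ottilie's issue; Cormac's $60,000 share passes to Cormac's issue.
Joris's share ($60,000) is divided into 3 shares of $20,000: Nkechi, Tariq, and Gabor each take $20,000.
Ottilie's share ($60,000) is divided into 3 shares of $20,000: Torin, Fionn, and Quentin each take $20,000.
Cormac's share ($60,000) passes entirely to Vance.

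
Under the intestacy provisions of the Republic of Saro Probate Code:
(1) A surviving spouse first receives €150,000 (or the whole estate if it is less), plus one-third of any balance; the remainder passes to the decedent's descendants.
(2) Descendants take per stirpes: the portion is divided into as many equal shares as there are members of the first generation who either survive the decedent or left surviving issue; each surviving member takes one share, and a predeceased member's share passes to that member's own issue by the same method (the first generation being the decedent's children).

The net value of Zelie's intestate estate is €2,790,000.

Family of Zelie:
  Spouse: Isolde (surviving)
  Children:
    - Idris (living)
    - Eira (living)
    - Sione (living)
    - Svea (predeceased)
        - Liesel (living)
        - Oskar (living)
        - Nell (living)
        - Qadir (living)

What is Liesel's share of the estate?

Isolde first takes €150,000, leaving a balance of €2,640,000. Isolde then takes one-third of the balance (€880,000), for a total of €1,030,000. The remaining €1,760,000 passes to the descendants.
The descendants' portion (€1,760,000) is divided into 4 shares of €440,000: Idris, Eira, and Sione each take €440,000; Svea's €440,000 share passes to Svea's issue.
Svea's share (€440,000) is divided into 4 shares of €110,000: Liesel, Oskar, Nell, and Qadir each take €110,000.

Liesel receives €110,000.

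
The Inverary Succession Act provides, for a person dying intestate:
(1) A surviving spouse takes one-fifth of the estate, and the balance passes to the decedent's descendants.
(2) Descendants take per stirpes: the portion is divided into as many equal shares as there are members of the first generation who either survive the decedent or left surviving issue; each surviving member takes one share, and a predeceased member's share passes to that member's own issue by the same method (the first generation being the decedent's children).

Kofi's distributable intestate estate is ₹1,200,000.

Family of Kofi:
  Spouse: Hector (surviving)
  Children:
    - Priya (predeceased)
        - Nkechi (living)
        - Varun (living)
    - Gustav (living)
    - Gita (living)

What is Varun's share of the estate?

Varun receives ₹160,000.

Hector takes one-fifth of ₹1,200,000 = ₹240,000. The remaining ₹960,000 passes to the descendants.
The descendants' portion (₹960,000) is divided into 3 shares of ₹320,000: Gustav and Gita each take ₹320,000; Priya's ₹320,000 share passes to Priya's issue.
Priya's share (₹320,000) is divided into 2 shares of ₹160,000: Nkechi and Varun each take ₹160,000.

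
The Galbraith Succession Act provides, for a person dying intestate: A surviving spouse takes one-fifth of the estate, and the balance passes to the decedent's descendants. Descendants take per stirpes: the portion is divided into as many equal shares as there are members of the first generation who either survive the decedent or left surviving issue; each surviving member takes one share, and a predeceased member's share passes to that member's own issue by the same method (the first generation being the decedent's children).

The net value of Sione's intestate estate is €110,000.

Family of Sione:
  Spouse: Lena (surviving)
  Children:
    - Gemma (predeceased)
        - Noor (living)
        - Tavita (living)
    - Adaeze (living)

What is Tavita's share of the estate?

Tavita receives €22,000.

Lena takes one-fifth of €110,000 = €22,000. The remaining €88,000 passes to the descendants.
The descendants' portion (€88,000) is divided into 2 shares of €44,000: Adaeze takes €44,000; Gemma's €44,000 share passes to Gemma's issue.
Gemma's share (€44,000) is divided into 2 shares of €22,000: Noor and Tavita each take €22,000.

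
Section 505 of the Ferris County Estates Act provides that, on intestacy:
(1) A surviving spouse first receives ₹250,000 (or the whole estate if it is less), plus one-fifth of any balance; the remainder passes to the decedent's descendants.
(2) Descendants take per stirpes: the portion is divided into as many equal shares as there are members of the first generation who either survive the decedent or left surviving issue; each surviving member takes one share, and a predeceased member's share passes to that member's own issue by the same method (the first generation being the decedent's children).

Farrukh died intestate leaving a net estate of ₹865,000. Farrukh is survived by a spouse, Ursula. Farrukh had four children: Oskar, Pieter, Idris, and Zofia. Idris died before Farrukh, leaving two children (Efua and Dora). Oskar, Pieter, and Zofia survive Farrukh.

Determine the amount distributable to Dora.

Ursula first takes ₹250,000, leaving a balance of ₹615,000. Ursula then takes one-fifth of the balance (₹123,000), for a total of ₹373,000. The remaining ₹492,000 passes to the descendants.
The descendants' portion (₹492,000) is divided into 4 shares of ₹123,000: Oskar, Pieter, and Zofia each take ₹123,000; Idris's ₹123,000 share passes to Idris's issue.
Idris's share (₹123,000) is divided into 2 shares of ₹61,500: Efua and Dora each take ₹61,500.

Dora receives ₹61,500.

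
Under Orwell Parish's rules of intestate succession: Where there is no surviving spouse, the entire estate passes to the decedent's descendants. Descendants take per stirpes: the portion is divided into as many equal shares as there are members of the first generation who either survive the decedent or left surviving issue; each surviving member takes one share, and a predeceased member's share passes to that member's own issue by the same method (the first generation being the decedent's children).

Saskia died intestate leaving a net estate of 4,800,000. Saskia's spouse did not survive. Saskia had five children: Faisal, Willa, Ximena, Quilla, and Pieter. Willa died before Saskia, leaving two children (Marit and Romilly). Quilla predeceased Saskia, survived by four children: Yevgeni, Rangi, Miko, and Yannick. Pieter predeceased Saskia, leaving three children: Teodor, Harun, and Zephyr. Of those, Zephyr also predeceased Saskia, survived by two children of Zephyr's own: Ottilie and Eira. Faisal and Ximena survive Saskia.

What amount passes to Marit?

The entire 4,800,000 passes to the descendants.
That amount (4,800,000) is divided into 5 shares of 960,000: Faisal and Ximena each take 960,000; Willa's 960,000 share passes to Willa's issue; Quilla's 960,000 share passes to Quilla's issue; Pieter's 960,000 share passes to Pieter's issue.
Willa's share (960,000) is divided into 2 shares of 480,000: Marit and Romilly each take 480,000.
Quilla's share (960,000) is divided into 4 shares of 240,000: Yevgeni, Rangi, Miko, and Yannick each take 240,000.
Pieter's share (960,000) is divided into 3 shares of 320,000: Teodor and Harun each take 320,000; Zephyr's 320,000 share passes to Zephyr's issue.
Zephyr's share (320,000) is divided into 2 shares of 160,000: Ottilie and Eira each take 160,000.

Marit receives 480,000.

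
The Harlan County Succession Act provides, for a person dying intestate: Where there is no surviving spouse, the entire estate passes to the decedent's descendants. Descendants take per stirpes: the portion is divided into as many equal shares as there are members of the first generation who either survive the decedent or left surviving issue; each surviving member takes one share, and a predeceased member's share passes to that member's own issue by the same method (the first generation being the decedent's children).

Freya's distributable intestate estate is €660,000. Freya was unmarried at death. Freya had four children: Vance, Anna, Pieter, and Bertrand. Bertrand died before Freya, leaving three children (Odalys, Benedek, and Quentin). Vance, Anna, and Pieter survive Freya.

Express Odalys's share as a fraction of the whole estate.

Odalys receives 1/12 of the estate.

The entire €660,000 passes to the descendants.
That amount (€660,000) is divided into 4 shares of €165,000: Vance, Anna, and Pieter each take €165,000; Bertrand's €165,000 share passes to Bertrand's issue.
Bertrand's share (€165,000) is divided into 3 shares of €55,000: Odalys, Benedek, and Quentin each take €55,000.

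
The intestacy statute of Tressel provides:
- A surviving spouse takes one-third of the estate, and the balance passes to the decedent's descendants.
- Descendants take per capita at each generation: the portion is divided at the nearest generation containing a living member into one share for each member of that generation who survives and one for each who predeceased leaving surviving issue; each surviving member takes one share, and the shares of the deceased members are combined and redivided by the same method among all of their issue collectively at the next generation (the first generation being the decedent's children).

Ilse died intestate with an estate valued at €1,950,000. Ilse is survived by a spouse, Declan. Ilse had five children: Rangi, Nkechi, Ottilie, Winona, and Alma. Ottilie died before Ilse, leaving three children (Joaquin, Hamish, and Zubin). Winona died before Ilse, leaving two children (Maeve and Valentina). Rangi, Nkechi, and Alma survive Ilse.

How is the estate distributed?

Declan takes one-third of €1,950,000 = €650,000. The remaining €1,300,000 passes to the descendants.
The descendants' portion (€1,300,000) is divided at the children's generation into 5 shares of €260,000. Rangi, Nkechi, and Alma each take €260,000. The 2 shares of the deceased (Ottilie and Winona) are combined into a pool of €520,000.
That pool (€520,000) is divided at the grandchildren's generation equally among Joaquin, Hamish, Zubin, Maeve, and Valentina: €104,000 each.

Declan: €650,000; Rangi: €260,000; Nkechi: €260,000; Joaquin: €104,000; Hamish: €104,000; Zubin: €104,000; Maeve: €104,000; Valentina: €104,000; Alma: €260,000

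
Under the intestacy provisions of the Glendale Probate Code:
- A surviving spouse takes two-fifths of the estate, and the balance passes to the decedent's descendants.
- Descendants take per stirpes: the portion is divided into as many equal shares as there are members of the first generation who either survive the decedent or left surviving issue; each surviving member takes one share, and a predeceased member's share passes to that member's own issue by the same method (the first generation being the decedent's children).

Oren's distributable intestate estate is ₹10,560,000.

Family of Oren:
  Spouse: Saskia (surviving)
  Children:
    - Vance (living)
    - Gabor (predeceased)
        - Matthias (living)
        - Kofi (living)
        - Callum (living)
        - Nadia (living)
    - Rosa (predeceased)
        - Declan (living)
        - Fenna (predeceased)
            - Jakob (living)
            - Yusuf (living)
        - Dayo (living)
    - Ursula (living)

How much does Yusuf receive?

Saskia takes two-fifths of ₹10,560,000 = ₹4,224,000. The remaining ₹6,336,000 passes to the descendants.
The descendants' portion (₹6,336,000) is divided into 4 shares of ₹1,584,000: Vance and Ursula each take ₹1,584,000; Gabor's ₹1,584,000 share passes to Gabor's issue; Rosa's ₹1,584,000 share passes to Rosa's issue.
Gabor's share (₹1,584,000) is divided into 4 shares of ₹396,000: Matthias, Kofi, Callum, and Nadia each take ₹396,000.
Rosa's share (₹1,584,000) is divided into 3 shares of ₹528,000: Declan and Dayo each take ₹528,000; Fenna's ₹528,000 share passes to Fenna's issue.
Fenna's share (₹528,000) is divided into 2 shares of ₹264,000: Jakob and Yusuf each take ₹264,000.

Yusuf receives ₹264,000.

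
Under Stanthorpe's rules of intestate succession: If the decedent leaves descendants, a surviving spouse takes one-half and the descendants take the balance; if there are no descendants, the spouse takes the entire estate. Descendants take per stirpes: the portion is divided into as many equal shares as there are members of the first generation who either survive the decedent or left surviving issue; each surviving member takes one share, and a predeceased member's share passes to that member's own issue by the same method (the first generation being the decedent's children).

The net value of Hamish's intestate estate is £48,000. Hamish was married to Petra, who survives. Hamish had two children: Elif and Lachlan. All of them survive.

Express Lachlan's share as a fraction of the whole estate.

Lachlan receives 1/4 of the estate.

Petra takes one-half of £48,000 = £24,000. The remaining £24,000 passes to the descendants.
The descendants' portion (£24,000) is divided into 2 shares of £12,000: Elif and Lachlan each take £12,000.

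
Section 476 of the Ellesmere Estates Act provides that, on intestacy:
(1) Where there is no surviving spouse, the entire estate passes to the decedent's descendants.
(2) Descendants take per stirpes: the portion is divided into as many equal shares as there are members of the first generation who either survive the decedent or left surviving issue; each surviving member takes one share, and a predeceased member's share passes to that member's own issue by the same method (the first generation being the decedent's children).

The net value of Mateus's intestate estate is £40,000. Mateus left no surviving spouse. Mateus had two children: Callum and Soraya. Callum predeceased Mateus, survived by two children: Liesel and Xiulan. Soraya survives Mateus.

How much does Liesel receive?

Liesel receives £10,000.

The entire £40,000 passes to the descendants.
That amount (£40,000) is divided into 2 shares of £20,000: Soraya takes £20,000; Callum's £20,000 share passes to Callum's issue.
Callum's share (£20,000) is divided into 2 shares of £10,000: Liesel and Xiulan each take £10,000.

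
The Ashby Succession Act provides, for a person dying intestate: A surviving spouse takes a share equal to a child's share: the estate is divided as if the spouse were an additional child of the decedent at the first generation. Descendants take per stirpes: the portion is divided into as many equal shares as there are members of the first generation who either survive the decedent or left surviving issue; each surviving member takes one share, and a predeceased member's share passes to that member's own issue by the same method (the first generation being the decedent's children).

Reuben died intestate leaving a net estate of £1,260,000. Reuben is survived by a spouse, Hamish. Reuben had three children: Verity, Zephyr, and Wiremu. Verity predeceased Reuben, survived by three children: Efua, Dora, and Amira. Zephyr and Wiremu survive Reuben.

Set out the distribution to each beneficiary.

Hamish: £315,000; Efua: £105,000; Dora: £105,000; Amira: £105,000; Zephyr: £315,000; Wiremu: £315,000

The spouse counts as an additional share at the children's level, so there are 4 primary shares of £315,000. Hamish takes one such share (£315,000).
The children's combined portion (£945,000) is divided into 3 shares of £315,000: Zephyr and Wiremu each take £315,000; Verity's £315,000 share passes to Verity's issue.
Verity's share (£315,000) is divided into 3 shares of £105,000: Efua, Dora, and Amira each take £105,000.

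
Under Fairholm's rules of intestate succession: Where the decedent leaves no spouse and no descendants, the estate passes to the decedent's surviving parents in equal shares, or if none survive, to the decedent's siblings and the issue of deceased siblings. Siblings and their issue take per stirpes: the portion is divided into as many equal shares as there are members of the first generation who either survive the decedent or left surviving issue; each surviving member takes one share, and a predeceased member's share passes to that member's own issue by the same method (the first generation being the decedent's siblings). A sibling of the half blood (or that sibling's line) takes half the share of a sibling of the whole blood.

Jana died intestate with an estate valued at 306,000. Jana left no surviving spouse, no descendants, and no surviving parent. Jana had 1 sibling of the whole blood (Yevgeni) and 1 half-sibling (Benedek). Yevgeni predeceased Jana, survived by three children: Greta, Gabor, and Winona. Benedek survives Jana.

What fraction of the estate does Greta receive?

The entire 306,000 passes to the siblings and their issue.
Counting each half-blood sibling's line as half a unit, there are 3/2 units in 306,000, so one unit is 204,000. Whole-blood lines (Yevgeni) take 204,000 each; half-blood lines (Benedek) take 102,000 each.
Yevgeni's share (204,000) is divided into 3 shares of 68,000: Greta, Gabor, and Winona each take 68,000.

Greta receives 2/9 of the estate.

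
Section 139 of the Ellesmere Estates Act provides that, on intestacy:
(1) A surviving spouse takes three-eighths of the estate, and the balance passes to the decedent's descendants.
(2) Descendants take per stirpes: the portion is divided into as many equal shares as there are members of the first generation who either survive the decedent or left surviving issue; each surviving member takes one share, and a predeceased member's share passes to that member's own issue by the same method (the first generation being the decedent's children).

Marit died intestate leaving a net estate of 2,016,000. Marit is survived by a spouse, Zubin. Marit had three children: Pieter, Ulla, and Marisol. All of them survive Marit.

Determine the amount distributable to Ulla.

Zubin takes three-eighths of 2,016,000 = 756,000. The remaining 1,260,000 passes to the descendants.
The descendants' portion (1,260,000) is divided into 3 shares of 420,000: Pieter, Ulla, and Marisol each take 420,000.

Ulla receives 420,000.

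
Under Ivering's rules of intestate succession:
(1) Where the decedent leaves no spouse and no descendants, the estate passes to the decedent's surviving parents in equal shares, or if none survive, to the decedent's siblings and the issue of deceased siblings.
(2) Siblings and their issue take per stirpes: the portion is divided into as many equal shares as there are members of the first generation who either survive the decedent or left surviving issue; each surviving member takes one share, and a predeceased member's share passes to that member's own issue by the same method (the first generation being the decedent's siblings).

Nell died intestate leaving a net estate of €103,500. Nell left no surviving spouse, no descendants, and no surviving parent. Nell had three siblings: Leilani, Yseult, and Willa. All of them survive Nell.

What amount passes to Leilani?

Leilani receives €34,500.

The entire €103,500 passes to the siblings and their issue.
That amount (€103,500) is divided into 3 shares of €34,500: Leilani, Yseult, and Willa each take €34,500.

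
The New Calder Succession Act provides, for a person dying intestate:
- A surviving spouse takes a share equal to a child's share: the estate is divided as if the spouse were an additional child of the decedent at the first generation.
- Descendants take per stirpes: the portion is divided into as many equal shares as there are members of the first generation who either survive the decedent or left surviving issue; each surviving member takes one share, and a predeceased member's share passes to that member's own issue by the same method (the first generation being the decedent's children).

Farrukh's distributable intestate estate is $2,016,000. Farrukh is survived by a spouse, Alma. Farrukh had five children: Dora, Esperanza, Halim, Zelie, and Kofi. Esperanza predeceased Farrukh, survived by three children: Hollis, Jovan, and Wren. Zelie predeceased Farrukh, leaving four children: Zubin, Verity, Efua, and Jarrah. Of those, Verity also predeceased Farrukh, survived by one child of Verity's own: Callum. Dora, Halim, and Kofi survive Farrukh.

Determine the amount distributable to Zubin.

The spouse counts as an additional share at the children's level, so there are 6 primary shares of $336,000. Alma takes one such share ($336,000).
The children's combined portion ($1,680,000) is divided into 5 shares of $336,000: Dora, Halim, and Kofi each take $336,000; Esperanza's $336,000 share passes to Esperanza's issue; Zelie's $336,000 share passes to Zelie's issue.
Esperanza's share ($336,000) is divided into 3 shares of $112,000: Hollis, Jovan, and Wren each take $112,000.
Zelie's share ($336,000) is divided into 4 shares of $84,000: Zubin, Efua, and Jarrah each take $84,000; Verity's $84,000 share passes to Verity's issue.
Verity's share ($84,000) passes entirely to Callum.

Zubin receives $84,000.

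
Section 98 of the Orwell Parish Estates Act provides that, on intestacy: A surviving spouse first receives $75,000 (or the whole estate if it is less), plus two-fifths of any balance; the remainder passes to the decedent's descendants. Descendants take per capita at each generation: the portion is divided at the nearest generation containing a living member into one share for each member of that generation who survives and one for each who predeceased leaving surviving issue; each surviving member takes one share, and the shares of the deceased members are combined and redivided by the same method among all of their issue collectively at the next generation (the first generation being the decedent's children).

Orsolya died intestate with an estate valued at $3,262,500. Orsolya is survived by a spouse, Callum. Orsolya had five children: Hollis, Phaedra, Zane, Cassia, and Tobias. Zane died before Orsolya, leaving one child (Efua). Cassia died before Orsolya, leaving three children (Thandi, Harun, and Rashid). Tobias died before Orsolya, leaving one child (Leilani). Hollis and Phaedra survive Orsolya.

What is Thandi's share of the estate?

Callum first takes $75,000, leaving a balance of $3,187,500. Callum then takes two-fifths of the balance ($1,275,000), for a total of $1,350,000. The remaining $1,912,500 passes to the descendants.
The descendants' portion ($1,912,500) is divided at the children's generation into 5 shares of $382,500. Hollis and Phaedra each take $382,500. The 3 shares of the deceased (Zane, Cassia, and Tobias) are combined into a pool of $1,147,500.
That pool ($1,147,500) is divided at the grandchildren's generation equally among Efua, Thandi, Harun, Rashid, and Leilani: $229,500 each.

Thandi receives $229,500.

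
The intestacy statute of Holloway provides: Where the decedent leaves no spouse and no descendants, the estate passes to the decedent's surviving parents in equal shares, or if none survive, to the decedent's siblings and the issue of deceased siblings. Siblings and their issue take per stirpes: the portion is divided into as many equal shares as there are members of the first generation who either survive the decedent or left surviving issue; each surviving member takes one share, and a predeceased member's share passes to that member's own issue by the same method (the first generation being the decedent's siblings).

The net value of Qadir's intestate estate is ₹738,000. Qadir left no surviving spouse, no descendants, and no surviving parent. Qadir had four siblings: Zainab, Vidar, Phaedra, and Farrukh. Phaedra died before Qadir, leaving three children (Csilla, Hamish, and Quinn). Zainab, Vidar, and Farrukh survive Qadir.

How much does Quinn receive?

Quinn receives ₹61,500.

The entire ₹738,000 passes to the siblings and their issue.
That amount (₹738,000) is divided into 4 shares of ₹184,500: Zainab, Vidar, and Farrukh each take ₹184,500; Phaedra's ₹184,500 share passes to Phaedra's issue.
Phaedra's share (₹184,500) is divided into 3 shares of ₹61,500: Csilla, Hamish, and Quinn each take ₹61,500.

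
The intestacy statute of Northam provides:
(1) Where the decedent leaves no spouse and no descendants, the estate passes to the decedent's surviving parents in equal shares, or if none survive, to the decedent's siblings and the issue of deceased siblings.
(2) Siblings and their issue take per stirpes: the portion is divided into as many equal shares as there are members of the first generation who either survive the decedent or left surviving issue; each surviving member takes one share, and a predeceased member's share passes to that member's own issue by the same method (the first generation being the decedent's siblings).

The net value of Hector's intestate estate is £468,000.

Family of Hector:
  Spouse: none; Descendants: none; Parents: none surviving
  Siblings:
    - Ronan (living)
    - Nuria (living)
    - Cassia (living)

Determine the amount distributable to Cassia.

The entire £468,000 passes to the siblings and their issue.
That amount (£468,000) is divided into 3 shares of £156,000: Ronan, Nuria, and Cassia each take £156,000.

Cassia receives £156,000.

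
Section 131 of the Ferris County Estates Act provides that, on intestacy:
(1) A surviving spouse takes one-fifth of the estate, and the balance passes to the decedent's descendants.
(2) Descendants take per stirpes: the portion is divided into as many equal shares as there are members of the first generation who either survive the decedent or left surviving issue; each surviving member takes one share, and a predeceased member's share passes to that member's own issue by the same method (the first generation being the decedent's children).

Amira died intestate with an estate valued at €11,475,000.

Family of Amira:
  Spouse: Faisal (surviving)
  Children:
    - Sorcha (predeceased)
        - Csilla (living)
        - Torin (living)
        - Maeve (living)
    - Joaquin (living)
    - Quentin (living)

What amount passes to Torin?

Faisal takes one-fifth of €11,475,000 = €2,295,000. The remaining €9,180,000 passes to the descendants.
The descendants' portion (€9,180,000) is divided into 3 shares of €3,060,000: Joaquin and Quentin each take €3,060,000; Sorcha's €3,060,000 share passes to Sorcha's issue.
Sorcha's share (€3,060,000) is divided into 3 shares of €1,020,000: Csilla, Torin, and Maeve each take €1,020,000.

Torin receives €1,020,000.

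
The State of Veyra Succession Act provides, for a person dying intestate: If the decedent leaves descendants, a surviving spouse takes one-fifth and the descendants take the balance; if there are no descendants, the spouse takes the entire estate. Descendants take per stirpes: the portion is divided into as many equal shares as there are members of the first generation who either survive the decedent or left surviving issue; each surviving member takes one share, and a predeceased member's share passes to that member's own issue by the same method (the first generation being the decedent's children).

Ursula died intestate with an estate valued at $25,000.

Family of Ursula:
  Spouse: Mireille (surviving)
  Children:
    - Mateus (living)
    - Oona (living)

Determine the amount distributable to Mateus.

Mireille takes one-fifth of $25,000 = $5,000. The remaining $20,000 passes to the descendants.
The descendants' portion ($20,000) is divided into 2 shares of $10,000: Mateus and Oona each take $10,000.

Mateus receives $10,000.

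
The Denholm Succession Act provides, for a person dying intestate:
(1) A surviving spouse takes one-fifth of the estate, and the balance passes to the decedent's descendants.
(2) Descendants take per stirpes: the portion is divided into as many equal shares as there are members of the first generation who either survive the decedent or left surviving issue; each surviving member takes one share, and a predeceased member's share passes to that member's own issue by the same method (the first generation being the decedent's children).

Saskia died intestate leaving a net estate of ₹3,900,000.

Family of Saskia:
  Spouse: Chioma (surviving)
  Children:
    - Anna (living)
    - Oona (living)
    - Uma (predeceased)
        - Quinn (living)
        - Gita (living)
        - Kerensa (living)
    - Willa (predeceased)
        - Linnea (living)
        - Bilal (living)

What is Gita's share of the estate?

Gita receives ₹260,000.

Chioma takes one-fifth of ₹3,900,000 = ₹780,000. The remaining ₹3,120,000 passes to the descendants.
The descendants' portion (₹3,120,000) is divided into 4 shares of ₹780,000: Anna and Oona each take ₹780,000; Uma's ₹780,000 share passes to Uma's issue; Willa's ₹780,000 share passes to Willa's issue.
Uma's share (₹780,000) is divided into 3 shares of ₹260,000: Quinn, Gita, and Kerensa each take ₹260,000.
Willa's share (₹780,000) is divided into 2 shares of ₹390,000: Linnea and Bilal each take ₹390,000.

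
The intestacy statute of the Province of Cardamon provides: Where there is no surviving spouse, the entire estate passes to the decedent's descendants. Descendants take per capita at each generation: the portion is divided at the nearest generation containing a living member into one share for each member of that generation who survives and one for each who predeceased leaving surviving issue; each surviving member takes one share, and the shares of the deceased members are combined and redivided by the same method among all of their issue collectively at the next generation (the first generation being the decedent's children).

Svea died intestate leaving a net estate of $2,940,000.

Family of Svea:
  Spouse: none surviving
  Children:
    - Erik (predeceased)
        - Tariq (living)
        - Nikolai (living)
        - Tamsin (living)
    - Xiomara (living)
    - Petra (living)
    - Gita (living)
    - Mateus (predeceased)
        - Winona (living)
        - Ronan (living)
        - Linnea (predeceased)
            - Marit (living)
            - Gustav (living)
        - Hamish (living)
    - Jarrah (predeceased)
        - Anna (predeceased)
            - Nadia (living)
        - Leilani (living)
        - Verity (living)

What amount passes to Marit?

The entire $2,940,000 passes to the descendants.
That amount ($2,940,000) is divided at the children's generation into 6 shares of $490,000. Xiomara, Petra, and Gita each take $490,000. The 3 shares of the deceased (Erik, Mateus, and Jarrah) are combined into a pool of $1,470,000.
That pool ($1,470,000) is divided at the grandchildren's generation into 10 shares of $147,000. Tariq, Nikolai, Tamsin, Winona, Ronan, Hamish, Leilani, and Verity each take $147,000. The 2 shares of the deceased (Linnea and Anna) are combined into a pool of $294,000.
That pool ($294,000) is divided at the great-grandchildren's generation equally among Marit, Gustav, and Nadia: $98,000 each.

Marit receives $98,000.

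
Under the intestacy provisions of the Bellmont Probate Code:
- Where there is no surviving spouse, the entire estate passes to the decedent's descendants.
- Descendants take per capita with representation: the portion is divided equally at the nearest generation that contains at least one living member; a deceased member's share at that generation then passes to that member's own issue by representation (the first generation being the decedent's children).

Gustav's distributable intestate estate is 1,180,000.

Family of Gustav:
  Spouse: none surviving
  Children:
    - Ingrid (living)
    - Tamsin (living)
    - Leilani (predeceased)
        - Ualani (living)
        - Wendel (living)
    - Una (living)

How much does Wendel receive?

The entire 1,180,000 passes to the descendants.
That amount (1,180,000) is divided into 4 shares of 295,000: Ingrid, Tamsin, and Una each take 295,000; Leilani's 295,000 share passes to Leilani's issue.
Leilani's share (295,000) is divided into 2 shares of 147,500: Ualani and Wendel each take 147,500.

Wendel receives 147,500.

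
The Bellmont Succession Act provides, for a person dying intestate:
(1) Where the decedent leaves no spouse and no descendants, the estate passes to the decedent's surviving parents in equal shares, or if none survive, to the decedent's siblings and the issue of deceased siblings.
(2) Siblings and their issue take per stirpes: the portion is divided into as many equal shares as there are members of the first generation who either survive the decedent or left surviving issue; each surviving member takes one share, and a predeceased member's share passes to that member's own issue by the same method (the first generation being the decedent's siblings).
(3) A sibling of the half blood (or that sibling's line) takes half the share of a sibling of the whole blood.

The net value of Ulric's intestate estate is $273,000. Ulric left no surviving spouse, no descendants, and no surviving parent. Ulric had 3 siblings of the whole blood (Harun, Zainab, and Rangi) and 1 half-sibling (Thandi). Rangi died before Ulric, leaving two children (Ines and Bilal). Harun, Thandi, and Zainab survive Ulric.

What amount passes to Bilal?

The entire $273,000 passes to the siblings and their issue.
Counting each half-blood sibling's line as half a unit, there are 7/2 units in $273,000, so one unit is $78,000. Whole-blood lines (Harun, Zainab, and Rangi) take $78,000 each; half-blood lines (Thandi) take $39,000 each.
Rangi's share ($78,000) is divided into 2 shares of $39,000: Ines and Bilal each take $39,000.

Bilal receives $39,000.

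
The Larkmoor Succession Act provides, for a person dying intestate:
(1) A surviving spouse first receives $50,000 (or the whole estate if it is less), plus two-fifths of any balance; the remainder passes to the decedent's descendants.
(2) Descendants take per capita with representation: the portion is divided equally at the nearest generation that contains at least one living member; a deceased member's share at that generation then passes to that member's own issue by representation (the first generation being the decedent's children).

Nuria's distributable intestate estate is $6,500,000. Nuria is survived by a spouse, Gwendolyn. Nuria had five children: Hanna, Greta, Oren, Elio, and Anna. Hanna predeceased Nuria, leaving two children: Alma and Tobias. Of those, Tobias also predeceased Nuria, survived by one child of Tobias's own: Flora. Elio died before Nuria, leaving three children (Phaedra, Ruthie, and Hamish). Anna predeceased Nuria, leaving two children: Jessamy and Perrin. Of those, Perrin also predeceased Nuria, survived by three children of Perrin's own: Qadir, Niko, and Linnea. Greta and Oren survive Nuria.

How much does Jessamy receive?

Gwendolyn first takes $50,000, leaving a balance of $6,450,000. Gwendolyn then takes two-fifths of the balance ($2,580,000), for a total of $2,630,000. The remaining $3,870,000 passes to the descendants.
The descendants' portion ($3,870,000) is divided into 5 shares of $774,000: Greta and Oren each take $774,000; Hanna's $774,000 share passes to Hanna's issue; Elio's $774,000 share passes to Elio's issue; Anna's $774,000 share passes to Anna's issue.
Hanna's share ($774,000) is divided into 2 shares of $387,000: Alma takes $387,000; Tobias's $387,000 share passes to Tobias's issue.
Tobias's share ($387,000) passes entirely to Flora.
Elio's share ($774,000) is divided into 3 shares of $258,000: Phaedra, Ruthie, and Hamish each take $258,000.
Anna's share ($774,000) is divided into 2 shares of $387,000: Jessamy takes $387,000; Perrin's $387,000 share passes to Perrin's issue.
Perrin's share ($387,000) is divided into 3 shares of $129,000: Qadir, Niko, and Linnea each take $129,000.

Jessamy receives $387,000.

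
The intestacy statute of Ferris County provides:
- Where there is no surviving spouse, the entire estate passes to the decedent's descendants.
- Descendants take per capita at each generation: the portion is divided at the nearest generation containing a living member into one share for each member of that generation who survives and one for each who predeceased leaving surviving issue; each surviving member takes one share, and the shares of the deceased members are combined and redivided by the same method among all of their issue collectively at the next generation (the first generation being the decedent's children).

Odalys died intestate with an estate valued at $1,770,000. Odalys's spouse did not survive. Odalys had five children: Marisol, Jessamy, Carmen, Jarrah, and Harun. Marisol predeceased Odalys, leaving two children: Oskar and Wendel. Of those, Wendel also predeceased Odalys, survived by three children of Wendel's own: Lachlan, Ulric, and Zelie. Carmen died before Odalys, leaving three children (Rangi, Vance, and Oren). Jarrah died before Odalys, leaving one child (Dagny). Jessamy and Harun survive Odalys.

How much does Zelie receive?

Zelie receives $59,000.

The entire $1,770,000 passes to the descendants.
That amount ($1,770,000) is divided at the children's generation into 5 shares of $354,000. Jessamy and Harun each take $354,000. The 3 shares of the deceased (Marisol, Carmen, and Jarrah) are combined into a pool of $1,062,000.
That pool ($1,062,000) is divided at the grandchildren's generation into 6 shares of $177,000. Oskar, Rangi, Vance, Oren, and Dagny each take $177,000. The remaining share for the deceased Wendel ($177,000) is carried to the next generation.
That pool ($177,000) is divided at the great-grandchildren's generation equally among Lachlan, Ulric, and Zelie: $59,000 each.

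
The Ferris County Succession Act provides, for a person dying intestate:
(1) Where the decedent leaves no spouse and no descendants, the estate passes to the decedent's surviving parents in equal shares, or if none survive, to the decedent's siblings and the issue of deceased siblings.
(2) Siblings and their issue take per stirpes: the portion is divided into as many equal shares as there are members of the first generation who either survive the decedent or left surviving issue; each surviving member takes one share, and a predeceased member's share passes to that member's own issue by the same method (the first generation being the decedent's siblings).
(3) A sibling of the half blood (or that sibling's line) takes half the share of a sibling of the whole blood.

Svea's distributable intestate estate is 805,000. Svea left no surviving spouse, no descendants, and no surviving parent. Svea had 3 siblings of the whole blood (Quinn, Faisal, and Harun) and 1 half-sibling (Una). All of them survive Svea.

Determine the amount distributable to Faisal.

The entire 805,000 passes to the siblings and their issue.
Counting each half-blood sibling's line as half a unit, there are 7/2 units in 805,000, so one unit is 230,000. Whole-blood lines (Quinn, Faisal, and Harun) take 230,000 each; half-blood lines (Una) take 115,000 each.

Faisal receives 230,000.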